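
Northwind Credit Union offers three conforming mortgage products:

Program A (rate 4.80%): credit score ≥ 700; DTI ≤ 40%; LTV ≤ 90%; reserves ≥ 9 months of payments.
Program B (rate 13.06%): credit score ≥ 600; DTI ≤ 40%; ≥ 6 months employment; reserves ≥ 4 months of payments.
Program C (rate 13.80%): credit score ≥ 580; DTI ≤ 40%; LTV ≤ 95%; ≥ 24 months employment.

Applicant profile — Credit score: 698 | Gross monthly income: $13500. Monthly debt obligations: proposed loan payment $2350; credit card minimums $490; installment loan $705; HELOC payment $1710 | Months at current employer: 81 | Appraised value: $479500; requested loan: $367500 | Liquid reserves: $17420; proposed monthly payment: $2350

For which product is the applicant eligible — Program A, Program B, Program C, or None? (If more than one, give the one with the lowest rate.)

Program B

Total debts = (2,350 + 490 + 705 + 1,710) = 5,255; DTI = 5,255/13,500 = 38.9%.
LTV = 367,500/479,500 = 76.6%.
Reserves = 17,420/2,350 = 7.4 months.
Program A: score 698 < 700; DTI 38.9% ≤ 40%; LTV 76.6% ≤ 90%; reserves 7.4 < 9 mo → does not qualify.
Program B: score 698 ≥ 600; DTI 38.9% ≤ 40%; employment 81 ≥ 6 mo; reserves 7.4 ≥ 4 mo → qualifies.
Program C: score 698 ≥ 580; DTI 38.9% ≤ 40%; LTV 76.6% ≤ 95%; employment 81 ≥ 24 mo → qualifies.
Qualifying: Program B, Program C. Lowest rate is 13.06% → Program B.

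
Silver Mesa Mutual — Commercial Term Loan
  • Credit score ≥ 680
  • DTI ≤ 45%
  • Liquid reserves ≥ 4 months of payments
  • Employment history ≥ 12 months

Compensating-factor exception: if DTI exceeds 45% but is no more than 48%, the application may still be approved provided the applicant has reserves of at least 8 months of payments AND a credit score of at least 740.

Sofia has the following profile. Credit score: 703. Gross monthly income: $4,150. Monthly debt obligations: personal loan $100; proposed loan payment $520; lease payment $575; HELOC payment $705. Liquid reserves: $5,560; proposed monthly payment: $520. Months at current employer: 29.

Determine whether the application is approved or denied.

Credit score 703 ≥ 680 (meets base)
Total debts = (100 + 520 + 575 + 705) = 1,900. DTI: 1,900 ÷ 4,150 = 45.8%, over the 45% base limit.
Reserves: 5,560 ÷ 520 = 10.7 months (meets 4-month minimum)
Employment 29 ≥ 12 months
45.8% falls in the override range (45%–48%), so the compensating-factor test applies.
Reserves 10.7 ≥ 8 months; credit score 703 < 740.
Override conditions not both satisfied; exception does not apply.

Denied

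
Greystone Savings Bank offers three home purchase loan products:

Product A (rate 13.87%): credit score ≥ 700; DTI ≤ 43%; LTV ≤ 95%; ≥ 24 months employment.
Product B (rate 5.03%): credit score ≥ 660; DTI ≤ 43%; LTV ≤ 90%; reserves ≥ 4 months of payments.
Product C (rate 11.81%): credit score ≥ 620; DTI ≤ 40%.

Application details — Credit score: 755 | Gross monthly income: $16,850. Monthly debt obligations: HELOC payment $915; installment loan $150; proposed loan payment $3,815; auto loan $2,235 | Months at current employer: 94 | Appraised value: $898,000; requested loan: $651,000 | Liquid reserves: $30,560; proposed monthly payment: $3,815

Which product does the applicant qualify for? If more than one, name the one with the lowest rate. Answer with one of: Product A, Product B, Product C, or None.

Product B

Total debts = (915 + 150 + 3,815 + 2,235) = 7,115; DTI = 7,115/16,850 = 42.2%.
LTV = 651,000/898,000 = 72.5%.
Reserves = 30,560/3,815 = 8.0 months.
Product A: score 755 ≥ 700; DTI 42.2% ≤ 43%; LTV 72.5% ≤ 95%; employment 94 ≥ 24 mo → qualifies.
Product B: score 755 ≥ 660; DTI 42.2% ≤ 43%; LTV 72.5% ≤ 90%; reserves 8.0 ≥ 4 mo → qualifies.
Product C: score 755 ≥ 620; DTI 42.2% > 40% → does not qualify.
Qualifying: Product A, Product B. Lowest rate is 5.03% → Product B.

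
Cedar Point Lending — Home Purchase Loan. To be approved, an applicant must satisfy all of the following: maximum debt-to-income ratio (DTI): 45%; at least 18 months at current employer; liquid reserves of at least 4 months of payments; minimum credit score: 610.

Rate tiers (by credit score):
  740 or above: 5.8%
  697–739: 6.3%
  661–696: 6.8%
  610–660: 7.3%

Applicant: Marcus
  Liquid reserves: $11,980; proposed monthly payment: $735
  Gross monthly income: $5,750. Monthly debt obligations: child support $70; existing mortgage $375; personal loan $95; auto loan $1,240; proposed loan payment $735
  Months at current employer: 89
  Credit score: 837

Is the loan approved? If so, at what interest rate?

Approved at 5.8%

Credit score 837 ≥ 610 (meets minimum)
Total monthly debts = (70 + 375 + 95 + 1,240 + 735) = 2,515. DTI = 2,515/5,750 = 43.7% ≤ 45%
Reserves: 11,980 ÷ 735 = 16.3 months (meets 4-month minimum)
Employment 89 ≥ 18 months
All requirements met. Score 837 falls in the 740 or above tier → 5.8%.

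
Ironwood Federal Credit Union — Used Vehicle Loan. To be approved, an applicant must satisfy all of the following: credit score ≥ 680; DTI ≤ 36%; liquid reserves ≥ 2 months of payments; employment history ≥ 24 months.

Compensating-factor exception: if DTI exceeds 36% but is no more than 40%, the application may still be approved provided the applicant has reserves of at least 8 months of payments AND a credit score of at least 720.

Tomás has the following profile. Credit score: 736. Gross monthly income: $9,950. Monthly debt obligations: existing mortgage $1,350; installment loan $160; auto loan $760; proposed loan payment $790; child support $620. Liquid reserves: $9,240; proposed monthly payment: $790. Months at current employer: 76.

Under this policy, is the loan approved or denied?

Credit score 736 ≥ 680 (meets base)
Total debts = (1,350 + 160 + 760 + 790 + 620) = 3,680. DTI: 3,680 ÷ 9,950 = 37%, over the 36% base limit.
Liquid reserves cover 9,240/790 = 11.7 months — ≥ 2 required
Employment 76 ≥ 24 months
37% falls in the override range (36%–40%), so the compensating-factor test applies.
Reserves 11.7 ≥ 8 months; credit score 736 ≥ 720.
Both override conditions satisfied; DTI exception granted.

Approved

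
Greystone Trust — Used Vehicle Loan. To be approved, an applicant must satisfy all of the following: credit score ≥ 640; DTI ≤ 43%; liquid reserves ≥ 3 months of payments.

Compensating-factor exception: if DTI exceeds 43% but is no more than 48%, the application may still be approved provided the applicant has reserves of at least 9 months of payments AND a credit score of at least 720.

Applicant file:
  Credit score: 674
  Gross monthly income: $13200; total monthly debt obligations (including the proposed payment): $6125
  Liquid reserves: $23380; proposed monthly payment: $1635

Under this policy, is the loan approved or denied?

Credit score 674 ≥ 640 (meets base)
DTI: 6,125 ÷ 13,200 = 46.4%, over the 43% base limit.
Reserves = 23,380/1,635 = 14.3 months ≥ 3
46.4% falls in the override range (43%–48%), so the compensating-factor test applies.
Override check — reserves: 14.3 mo (ok); score: 674 (below 720).
Compensating-factor requirement not fully met.

Denied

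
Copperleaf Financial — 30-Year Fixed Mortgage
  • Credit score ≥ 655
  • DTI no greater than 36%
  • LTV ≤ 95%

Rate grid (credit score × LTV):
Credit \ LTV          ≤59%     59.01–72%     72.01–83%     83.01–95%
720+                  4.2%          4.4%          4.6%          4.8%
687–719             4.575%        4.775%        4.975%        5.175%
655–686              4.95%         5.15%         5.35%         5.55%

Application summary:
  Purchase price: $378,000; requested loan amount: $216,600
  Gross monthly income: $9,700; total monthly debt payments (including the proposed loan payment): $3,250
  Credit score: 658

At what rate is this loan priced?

Credit score 658 ≥ 655; Debt-to-income = 3,250/9,700 = 33.5% — meets 36% limit
Loan-to-value = 216,600/378,000 = 57.3% — pass (95% max)
Score 658 is in the 655–686 band; LTV 57.3% is in the ≤59% band → 4.95%.

4.95%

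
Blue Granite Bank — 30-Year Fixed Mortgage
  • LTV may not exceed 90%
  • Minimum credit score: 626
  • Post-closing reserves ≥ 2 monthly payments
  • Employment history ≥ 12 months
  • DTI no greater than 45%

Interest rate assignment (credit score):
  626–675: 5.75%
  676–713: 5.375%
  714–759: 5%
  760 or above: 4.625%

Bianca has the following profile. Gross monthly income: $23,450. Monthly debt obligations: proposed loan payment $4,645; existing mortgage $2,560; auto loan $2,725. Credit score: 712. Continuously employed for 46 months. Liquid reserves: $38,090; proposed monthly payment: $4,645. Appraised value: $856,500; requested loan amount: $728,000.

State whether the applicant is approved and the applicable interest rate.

Credit score 712 ≥ 626 (meets minimum)
Employment 46 ≥ 12 months
LTV = 728,000/856,500 = 85% ≤ 90%
Total monthly debts = (4,645 + 2,560 + 2,725) = 9,930. DTI: 9,930 ÷ 23,450 = 42.3%, within the 45% cap
Reserves = 38,090/4,645 = 8.2 months ≥ 2
All requirements met. Score 712 falls in the 676–713 tier → 5.375%.

Approved at 5.375%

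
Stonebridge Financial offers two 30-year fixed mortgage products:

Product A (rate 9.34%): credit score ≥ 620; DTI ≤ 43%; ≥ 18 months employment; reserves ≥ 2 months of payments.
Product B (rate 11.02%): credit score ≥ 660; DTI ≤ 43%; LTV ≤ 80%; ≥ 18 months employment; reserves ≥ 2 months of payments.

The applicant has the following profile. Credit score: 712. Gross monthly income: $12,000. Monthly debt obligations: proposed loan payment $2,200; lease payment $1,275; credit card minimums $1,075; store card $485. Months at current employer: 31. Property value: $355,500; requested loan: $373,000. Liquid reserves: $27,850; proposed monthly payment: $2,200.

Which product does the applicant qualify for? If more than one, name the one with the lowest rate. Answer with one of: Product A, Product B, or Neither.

Product A

Total debts = (2,200 + 1,275 + 1,075 + 485) = 5,035; DTI = 5,035/12,000 = 42%.
LTV = 373,000/355,500 = 104.9%.
Reserves = 27,850/2,200 = 12.7 months.
Product A: score 712 ≥ 620; DTI 42% ≤ 43%; employment 31 ≥ 18 mo; reserves 12.7 ≥ 2 mo → qualifies.
Product B: score 712 ≥ 660; DTI 42% ≤ 43%; LTV 104.9% > 80%; employment 31 ≥ 18 mo; reserves 12.7 ≥ 2 mo → does not qualify.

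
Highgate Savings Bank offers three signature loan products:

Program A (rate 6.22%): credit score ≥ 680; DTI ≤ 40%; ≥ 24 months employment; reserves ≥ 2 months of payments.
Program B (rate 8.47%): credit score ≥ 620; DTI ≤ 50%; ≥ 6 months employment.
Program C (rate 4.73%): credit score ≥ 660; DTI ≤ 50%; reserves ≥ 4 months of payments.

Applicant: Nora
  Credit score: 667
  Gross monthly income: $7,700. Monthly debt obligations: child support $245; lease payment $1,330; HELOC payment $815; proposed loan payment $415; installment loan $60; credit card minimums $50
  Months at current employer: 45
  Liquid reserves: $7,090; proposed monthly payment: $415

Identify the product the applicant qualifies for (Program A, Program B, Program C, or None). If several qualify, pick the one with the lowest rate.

Program C

Total debts = (245 + 1,330 + 815 + 415 + 60 + 50) = 2,915; DTI = 2,915/7,700 = 37.9%.
Reserves = 7,090/415 = 17.1 months.
Program A: score 667 < 680; DTI 37.9% ≤ 40%; employment 45 ≥ 24 mo; reserves 17.1 ≥ 2 mo → does not qualify.
Program B: score 667 ≥ 620; DTI 37.9% ≤ 50%; employment 45 ≥ 6 mo → qualifies.
Program C: score 667 ≥ 660; DTI 37.9% ≤ 50%; reserves 17.1 ≥ 4 mo → qualifies.
Qualifying: Program B, Program C. Lowest rate is 4.73% → Program C.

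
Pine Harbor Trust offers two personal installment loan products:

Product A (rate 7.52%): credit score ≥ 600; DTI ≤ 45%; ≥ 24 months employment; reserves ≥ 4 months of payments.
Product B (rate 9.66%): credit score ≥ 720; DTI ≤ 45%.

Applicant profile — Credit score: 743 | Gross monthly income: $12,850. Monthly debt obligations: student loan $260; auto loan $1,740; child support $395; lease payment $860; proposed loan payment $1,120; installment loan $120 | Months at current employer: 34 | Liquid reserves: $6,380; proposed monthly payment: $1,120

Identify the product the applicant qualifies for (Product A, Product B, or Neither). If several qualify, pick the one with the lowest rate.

Total debts = (260 + 1,740 + 395 + 860 + 1,120 + 120) = 4,495; DTI = 4,495/12,850 = 35%.
Reserves = 6,380/1,120 = 5.7 months.
Product A: score 743 ≥ 600; DTI 35% ≤ 45%; employment 34 ≥ 24 mo; reserves 5.7 ≥ 4 mo → qualifies.
Product B: score 743 ≥ 720; DTI 35% ≤ 45% → qualifies.
Qualifying: Product A, Product B. Lowest rate is 7.52% → Product A.

Product A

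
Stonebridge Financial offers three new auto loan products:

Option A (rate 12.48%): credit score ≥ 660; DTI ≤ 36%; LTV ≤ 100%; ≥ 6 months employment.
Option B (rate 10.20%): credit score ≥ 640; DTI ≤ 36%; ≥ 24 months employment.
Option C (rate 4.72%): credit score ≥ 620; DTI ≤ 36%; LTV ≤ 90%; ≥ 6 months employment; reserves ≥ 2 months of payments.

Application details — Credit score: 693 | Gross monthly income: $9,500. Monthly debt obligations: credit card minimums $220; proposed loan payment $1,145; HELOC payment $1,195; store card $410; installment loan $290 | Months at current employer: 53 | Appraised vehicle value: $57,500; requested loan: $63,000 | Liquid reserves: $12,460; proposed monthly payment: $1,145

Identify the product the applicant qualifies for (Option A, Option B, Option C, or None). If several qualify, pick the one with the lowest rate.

Total debts = (220 + 1,145 + 1,195 + 410 + 290) = 3,260; DTI = 3,260/9,500 = 34.3%.
LTV = 63,000/57,500 = 109.6%.
Reserves = 12,460/1,145 = 10.9 months.
Option A: score 693 ≥ 660; DTI 34.3% ≤ 36%; LTV 109.6% > 100%; employment 53 ≥ 6 mo → does not qualify.
Option B: score 693 ≥ 640; DTI 34.3% ≤ 36%; employment 53 ≥ 24 mo → qualifies.
Option C: score 693 ≥ 620; DTI 34.3% ≤ 36%; LTV 109.6% > 90%; employment 53 ≥ 6 mo; reserves 10.9 ≥ 2 mo → does not qualify.

Option B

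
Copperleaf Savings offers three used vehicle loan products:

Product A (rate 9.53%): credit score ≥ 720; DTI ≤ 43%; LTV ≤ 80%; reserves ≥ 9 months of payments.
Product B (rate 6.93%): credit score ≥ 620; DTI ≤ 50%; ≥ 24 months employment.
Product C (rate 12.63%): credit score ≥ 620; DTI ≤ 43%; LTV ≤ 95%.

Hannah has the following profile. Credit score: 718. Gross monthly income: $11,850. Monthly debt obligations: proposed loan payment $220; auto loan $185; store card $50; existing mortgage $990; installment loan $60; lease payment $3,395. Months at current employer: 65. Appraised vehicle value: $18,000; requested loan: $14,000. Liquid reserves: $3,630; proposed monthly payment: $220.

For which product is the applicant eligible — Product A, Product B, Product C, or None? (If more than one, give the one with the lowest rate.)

Product B

Total debts = (220 + 185 + 50 + 990 + 60 + 3,395) = 4,900; DTI = 4,900/11,850 = 41.4%.
LTV = 14,000/18,000 = 77.8%.
Reserves = 3,630/220 = 16.5 months.
Product A: score 718 < 720; DTI 41.4% ≤ 43%; LTV 77.8% ≤ 80%; reserves 16.5 ≥ 9 mo → does not qualify.
Product B: score 718 ≥ 620; DTI 41.4% ≤ 50%; employment 65 ≥ 24 mo → qualifies.
Product C: score 718 ≥ 620; DTI 41.4% ≤ 43%; LTV 77.8% ≤ 95% → qualifies.
Qualifying: Product B, Product C. Lowest rate is 6.93% → Product B.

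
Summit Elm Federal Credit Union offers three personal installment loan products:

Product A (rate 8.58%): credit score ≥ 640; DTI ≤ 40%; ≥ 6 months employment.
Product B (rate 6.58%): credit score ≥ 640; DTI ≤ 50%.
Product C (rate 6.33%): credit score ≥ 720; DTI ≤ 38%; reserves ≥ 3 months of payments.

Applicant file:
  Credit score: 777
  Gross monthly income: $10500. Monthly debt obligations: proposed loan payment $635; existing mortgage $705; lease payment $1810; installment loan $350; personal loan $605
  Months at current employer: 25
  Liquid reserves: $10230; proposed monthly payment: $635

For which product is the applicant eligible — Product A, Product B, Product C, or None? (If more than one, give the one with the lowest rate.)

Product B

Total debts = (635 + 705 + 1,810 + 350 + 605) = 4,105; DTI = 4,105/10,500 = 39.1%.
Reserves = 10,230/635 = 16.1 months.
Product A: score 777 ≥ 640; DTI 39.1% ≤ 40%; employment 25 ≥ 6 mo → qualifies.
Product B: score 777 ≥ 640; DTI 39.1% ≤ 50% → qualifies.
Product C: score 777 ≥ 720; DTI 39.1% > 38%; reserves 16.1 ≥ 3 mo → does not qualify.
Qualifying: Product A, Product B. Lowest rate is 6.58% → Product B.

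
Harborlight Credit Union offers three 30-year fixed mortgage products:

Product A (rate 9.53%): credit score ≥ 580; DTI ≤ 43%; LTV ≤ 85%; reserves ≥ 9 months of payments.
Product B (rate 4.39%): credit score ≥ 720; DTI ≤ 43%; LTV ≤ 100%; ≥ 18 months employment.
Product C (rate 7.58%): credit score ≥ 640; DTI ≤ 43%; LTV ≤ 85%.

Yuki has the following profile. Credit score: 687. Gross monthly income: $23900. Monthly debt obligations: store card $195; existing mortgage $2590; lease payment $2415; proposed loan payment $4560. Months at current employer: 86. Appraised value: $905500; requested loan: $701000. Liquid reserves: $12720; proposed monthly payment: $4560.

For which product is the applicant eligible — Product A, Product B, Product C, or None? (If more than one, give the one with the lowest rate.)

Product C

Total debts = (195 + 2,590 + 2,415 + 4,560) = 9,760; DTI = 9,760/23,900 = 40.8%.
LTV = 701,000/905,500 = 77.4%.
Reserves = 12,720/4,560 = 2.8 months.
Product A: score 687 ≥ 580; DTI 40.8% ≤ 43%; LTV 77.4% ≤ 85%; reserves 2.8 < 9 mo → does not qualify.
Product B: score 687 < 720; DTI 40.8% ≤ 43%; LTV 77.4% ≤ 100%; employment 86 ≥ 18 mo → does not qualify.
Product C: score 687 ≥ 640; DTI 40.8% ≤ 43%; LTV 77.4% ≤ 85% → qualifies.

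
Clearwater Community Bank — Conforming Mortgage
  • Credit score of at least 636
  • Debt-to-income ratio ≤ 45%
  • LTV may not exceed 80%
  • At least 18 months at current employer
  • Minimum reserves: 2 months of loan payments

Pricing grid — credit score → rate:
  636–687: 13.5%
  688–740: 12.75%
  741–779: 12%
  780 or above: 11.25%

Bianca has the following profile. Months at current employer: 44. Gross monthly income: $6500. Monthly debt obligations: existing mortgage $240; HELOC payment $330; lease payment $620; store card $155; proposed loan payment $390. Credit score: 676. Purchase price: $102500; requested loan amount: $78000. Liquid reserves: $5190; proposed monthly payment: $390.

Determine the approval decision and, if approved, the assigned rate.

Credit score 676 ≥ 636 (meets minimum)
Employment 44 ≥ 18 months
LTV = 78,000/102,500 = 76.1% ≤ 80%
Reserves: 5,190 ÷ 390 = 13.3 months (meets 2-month minimum)
Total monthly debts = (240 + 330 + 620 + 155 + 390) = 1,735. DTI = 1,735/6,500 = 26.7% ≤ 45%
All requirements met. Score 676 falls in the 636–687 tier → 13.5%.

Approved at 13.5%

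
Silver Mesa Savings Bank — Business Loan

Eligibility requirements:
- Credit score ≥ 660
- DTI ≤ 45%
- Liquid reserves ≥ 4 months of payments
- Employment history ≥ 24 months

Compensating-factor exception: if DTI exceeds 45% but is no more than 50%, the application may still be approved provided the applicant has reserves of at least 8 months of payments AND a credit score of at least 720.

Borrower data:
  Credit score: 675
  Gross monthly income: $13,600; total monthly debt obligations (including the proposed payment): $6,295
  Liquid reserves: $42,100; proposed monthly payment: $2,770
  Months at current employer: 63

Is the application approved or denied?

Denied

Credit score 675 ≥ 660 (meets base)
DTI = 6,295/13,600 = 46.3% > 45% — standard DTI limit exceeded.
Reserves: 42,100 ÷ 2,770 = 15.2 months (meets 4-month minimum)
Employment 63 ≥ 24 months
46.3% falls in the override range (45%–50%), so the compensating-factor test applies.
Reserves 15.2 ≥ 8 months; credit score 675 < 720.
Compensating-factor requirement not fully met.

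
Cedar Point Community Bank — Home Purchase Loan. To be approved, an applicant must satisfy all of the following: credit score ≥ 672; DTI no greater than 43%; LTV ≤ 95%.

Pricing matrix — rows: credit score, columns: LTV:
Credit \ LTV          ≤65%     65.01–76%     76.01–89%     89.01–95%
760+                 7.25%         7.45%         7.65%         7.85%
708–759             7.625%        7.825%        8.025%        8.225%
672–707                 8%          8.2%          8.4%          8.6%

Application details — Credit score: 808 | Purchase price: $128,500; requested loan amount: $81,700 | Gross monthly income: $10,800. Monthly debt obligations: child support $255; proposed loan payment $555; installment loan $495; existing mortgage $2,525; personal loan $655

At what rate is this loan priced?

7.25%

Credit score 808 ≥ 672; Total monthly debts = (255 + 555 + 495 + 2,525 + 655) = 4,485. DTI = 4,485/10,800 = 41.5% ≤ 43%
LTV: 81,700 ÷ 128,500 = 63.6%, within 95% cap
Score 808 is in the 760+ band; LTV 63.6% is in the ≤65% band → 7.25%.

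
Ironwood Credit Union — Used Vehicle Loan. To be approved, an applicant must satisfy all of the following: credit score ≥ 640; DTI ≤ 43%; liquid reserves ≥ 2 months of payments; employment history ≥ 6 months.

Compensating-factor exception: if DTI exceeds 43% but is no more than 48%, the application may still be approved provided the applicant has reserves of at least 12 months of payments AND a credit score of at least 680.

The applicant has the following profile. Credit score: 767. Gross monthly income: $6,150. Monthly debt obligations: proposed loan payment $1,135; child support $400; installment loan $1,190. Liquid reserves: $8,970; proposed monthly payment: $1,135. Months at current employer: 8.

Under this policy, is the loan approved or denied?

Credit score 767 ≥ 640 (meets base)
Total debts = (1,135 + 400 + 1,190) = 2,725. DTI: 2,725 ÷ 6,150 = 44.3%, over the 43% base limit.
Reserves = 8,970/1,135 = 7.9 months ≥ 2
Employment 8 ≥ 6 months
44.3% falls in the override range (43%–48%), so the compensating-factor test applies.
Reserves 7.9 < 12 months; credit score 767 ≥ 680.
Override conditions not both satisfied; exception does not apply.

Denied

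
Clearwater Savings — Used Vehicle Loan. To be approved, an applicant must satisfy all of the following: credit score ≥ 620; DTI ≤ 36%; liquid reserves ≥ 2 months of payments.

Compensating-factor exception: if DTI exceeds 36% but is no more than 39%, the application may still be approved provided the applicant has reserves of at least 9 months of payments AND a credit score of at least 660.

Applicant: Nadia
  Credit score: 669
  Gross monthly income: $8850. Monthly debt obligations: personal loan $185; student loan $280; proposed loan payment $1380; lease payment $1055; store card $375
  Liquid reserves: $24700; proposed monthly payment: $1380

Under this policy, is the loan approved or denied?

Approved

Credit score 669 ≥ 620 (meets base)
Total debts = (185 + 280 + 1,380 + 1,055 + 375) = 3,275. DTI = 3,275/8,850 = 37% > 36% — standard DTI limit exceeded.
Reserves = 24,700/1,380 = 17.9 months ≥ 2
37% falls in the override range (36%–39%), so the compensating-factor test applies.
Reserves 17.9 ≥ 9 months; credit score 669 ≥ 660.
Both override conditions satisfied; DTI exception granted.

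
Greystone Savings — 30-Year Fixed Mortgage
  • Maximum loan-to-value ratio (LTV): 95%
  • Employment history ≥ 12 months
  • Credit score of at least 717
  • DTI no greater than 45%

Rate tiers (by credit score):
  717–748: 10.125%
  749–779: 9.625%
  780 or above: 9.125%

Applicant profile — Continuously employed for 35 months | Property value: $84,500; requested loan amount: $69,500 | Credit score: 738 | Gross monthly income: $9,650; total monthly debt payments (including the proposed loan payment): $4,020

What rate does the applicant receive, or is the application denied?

Approved at 10.125%

Credit score 738 ≥ 717 (meets minimum)
Debt-to-income = 4,020/9,650 = 41.7% — meets 45% limit
Loan-to-value = 69,500/84,500 = 82.2% — pass (95% max)
Employment 35 ≥ 12 months
All requirements met. Score 738 falls in the 717–748 tier → 10.125%.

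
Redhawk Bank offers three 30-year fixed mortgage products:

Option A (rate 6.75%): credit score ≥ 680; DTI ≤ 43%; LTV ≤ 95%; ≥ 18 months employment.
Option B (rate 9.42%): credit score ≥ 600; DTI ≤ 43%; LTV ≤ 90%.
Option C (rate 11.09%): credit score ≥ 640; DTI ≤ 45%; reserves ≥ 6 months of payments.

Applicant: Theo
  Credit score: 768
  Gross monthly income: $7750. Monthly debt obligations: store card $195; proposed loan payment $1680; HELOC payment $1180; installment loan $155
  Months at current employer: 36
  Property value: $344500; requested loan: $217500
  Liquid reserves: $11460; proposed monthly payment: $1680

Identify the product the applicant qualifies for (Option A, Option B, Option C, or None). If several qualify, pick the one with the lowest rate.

Total debts = (195 + 1,680 + 1,180 + 155) = 3,210; DTI = 3,210/7,750 = 41.4%.
LTV = 217,500/344,500 = 63.1%.
Reserves = 11,460/1,680 = 6.8 months.
Option A: score 768 ≥ 680; DTI 41.4% ≤ 43%; LTV 63.1% ≤ 95%; employment 36 ≥ 18 mo → qualifies.
Option B: score 768 ≥ 600; DTI 41.4% ≤ 43%; LTV 63.1% ≤ 90% → qualifies.
Option C: score 768 ≥ 640; DTI 41.4% ≤ 45%; reserves 6.8 ≥ 6 mo → qualifies.
Qualifying: Option A, Option B, Option C. Lowest rate is 6.75% → Option A.

Option A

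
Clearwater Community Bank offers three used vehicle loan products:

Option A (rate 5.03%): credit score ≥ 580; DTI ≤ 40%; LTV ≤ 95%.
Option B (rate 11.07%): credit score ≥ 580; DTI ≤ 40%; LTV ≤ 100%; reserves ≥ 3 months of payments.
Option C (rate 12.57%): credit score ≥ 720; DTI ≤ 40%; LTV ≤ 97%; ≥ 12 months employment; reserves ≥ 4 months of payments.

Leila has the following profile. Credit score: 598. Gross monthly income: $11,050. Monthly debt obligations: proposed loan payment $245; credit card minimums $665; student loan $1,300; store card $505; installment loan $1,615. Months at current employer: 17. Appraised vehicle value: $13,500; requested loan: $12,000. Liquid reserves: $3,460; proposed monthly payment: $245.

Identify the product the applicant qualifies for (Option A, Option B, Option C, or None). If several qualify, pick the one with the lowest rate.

Total debts = (245 + 665 + 1,300 + 505 + 1,615) = 4,330; DTI = 4,330/11,050 = 39.2%.
LTV = 12,000/13,500 = 88.9%.
Reserves = 3,460/245 = 14.1 months.
Option A: score 598 ≥ 580; DTI 39.2% ≤ 40%; LTV 88.9% ≤ 95% → qualifies.
Option B: score 598 ≥ 580; DTI 39.2% ≤ 40%; LTV 88.9% ≤ 100%; reserves 14.1 ≥ 3 mo → qualifies.
Option C: score 598 < 720; DTI 39.2% ≤ 40%; LTV 88.9% ≤ 97%; employment 17 ≥ 12 mo; reserves 14.1 ≥ 4 mo → does not qualify.
Qualifying: Option A, Option B. Lowest rate is 5.03% → Option A.

Option A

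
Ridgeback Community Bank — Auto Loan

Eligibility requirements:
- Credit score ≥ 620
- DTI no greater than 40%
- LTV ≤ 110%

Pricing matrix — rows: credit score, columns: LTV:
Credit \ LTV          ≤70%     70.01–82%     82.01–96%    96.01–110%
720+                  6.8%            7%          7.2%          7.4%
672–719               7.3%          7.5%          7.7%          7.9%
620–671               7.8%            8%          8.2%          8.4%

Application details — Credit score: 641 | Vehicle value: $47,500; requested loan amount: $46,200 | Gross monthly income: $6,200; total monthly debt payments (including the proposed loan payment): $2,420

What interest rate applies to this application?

Credit score 641 ≥ 620; DTI = 2,420/6,200 = 39% ≤ 40%
LTV = 46,200/47,500 = 97.3% ≤ 110%
Score 641 is in the 620–671 band; LTV 97.3% is in the 96.01–110% band → 8.4%.

8.4%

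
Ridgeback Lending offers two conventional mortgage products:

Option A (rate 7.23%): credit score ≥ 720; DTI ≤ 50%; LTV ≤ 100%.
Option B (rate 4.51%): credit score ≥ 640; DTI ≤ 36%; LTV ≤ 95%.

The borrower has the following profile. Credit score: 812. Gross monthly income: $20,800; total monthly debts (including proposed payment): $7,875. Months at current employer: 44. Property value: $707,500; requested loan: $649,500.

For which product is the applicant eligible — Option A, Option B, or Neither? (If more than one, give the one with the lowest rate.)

DTI = 7,875/20,800 = 37.9%.
LTV = 649,500/707,500 = 91.8%.
Option A: score 812 ≥ 720; DTI 37.9% ≤ 50%; LTV 91.8% ≤ 100% → qualifies.
Option B: score 812 ≥ 640; DTI 37.9% > 36%; LTV 91.8% ≤ 95% → does not qualify.

Option A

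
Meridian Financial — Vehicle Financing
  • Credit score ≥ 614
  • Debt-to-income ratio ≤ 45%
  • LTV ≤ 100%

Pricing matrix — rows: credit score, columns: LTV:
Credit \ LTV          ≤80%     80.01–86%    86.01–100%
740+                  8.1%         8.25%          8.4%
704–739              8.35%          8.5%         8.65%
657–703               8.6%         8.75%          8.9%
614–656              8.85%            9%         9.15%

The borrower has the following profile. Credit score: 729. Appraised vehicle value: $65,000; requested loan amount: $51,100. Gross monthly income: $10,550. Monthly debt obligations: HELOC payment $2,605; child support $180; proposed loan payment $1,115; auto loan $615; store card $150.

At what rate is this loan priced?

Credit score 729 ≥ 614; Total monthly debts = (2,605 + 180 + 1,115 + 615 + 150) = 4,665. DTI = 4,665/10,550 = 44.2% ≤ 45%
LTV: 51,100 ÷ 65,000 = 78.6%, within 100% cap
Row: 729 falls in 704–739. Column: 78.6% falls in ≤80%. Rate = 8.35%.

8.35%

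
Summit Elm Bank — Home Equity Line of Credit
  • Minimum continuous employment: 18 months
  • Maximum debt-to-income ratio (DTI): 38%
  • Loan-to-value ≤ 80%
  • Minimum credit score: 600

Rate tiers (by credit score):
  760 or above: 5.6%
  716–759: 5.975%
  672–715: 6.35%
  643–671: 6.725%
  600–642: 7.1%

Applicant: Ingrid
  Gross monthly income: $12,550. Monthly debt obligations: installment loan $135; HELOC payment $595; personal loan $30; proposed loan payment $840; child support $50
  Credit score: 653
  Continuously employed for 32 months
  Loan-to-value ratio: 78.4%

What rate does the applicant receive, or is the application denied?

Approved at 6.725%

Credit score 653 ≥ 600 (meets minimum)
Total monthly debts = (135 + 595 + 30 + 840 + 50) = 1,650. DTI: 1,650 ÷ 12,550 = 13.1%, within the 38% cap
LTV 78.4% ≤ 80%
Employment 32 ≥ 18 months
All requirements met. Score 653 falls in the 643–671 tier → 6.725%.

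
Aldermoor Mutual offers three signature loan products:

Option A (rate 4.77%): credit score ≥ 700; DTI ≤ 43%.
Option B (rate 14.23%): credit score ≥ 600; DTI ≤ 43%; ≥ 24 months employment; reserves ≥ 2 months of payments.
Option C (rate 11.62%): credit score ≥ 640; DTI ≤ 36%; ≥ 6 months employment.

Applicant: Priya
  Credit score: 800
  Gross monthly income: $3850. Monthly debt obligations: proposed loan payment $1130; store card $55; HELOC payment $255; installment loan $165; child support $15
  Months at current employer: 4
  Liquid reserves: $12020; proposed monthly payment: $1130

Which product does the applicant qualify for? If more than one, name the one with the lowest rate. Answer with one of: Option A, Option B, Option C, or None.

Option A

Total debts = (1,130 + 55 + 255 + 165 + 15) = 1,620; DTI = 1,620/3,850 = 42.1%.
Reserves = 12,020/1,130 = 10.6 months.
Option A: score 800 ≥ 700; DTI 42.1% ≤ 43% → qualifies.
Option B: score 800 ≥ 600; DTI 42.1% ≤ 43%; employment 4 < 24 mo; reserves 10.6 ≥ 2 mo → does not qualify.
Option C: score 800 ≥ 640; DTI 42.1% > 36%; employment 4 < 6 mo → does not qualify.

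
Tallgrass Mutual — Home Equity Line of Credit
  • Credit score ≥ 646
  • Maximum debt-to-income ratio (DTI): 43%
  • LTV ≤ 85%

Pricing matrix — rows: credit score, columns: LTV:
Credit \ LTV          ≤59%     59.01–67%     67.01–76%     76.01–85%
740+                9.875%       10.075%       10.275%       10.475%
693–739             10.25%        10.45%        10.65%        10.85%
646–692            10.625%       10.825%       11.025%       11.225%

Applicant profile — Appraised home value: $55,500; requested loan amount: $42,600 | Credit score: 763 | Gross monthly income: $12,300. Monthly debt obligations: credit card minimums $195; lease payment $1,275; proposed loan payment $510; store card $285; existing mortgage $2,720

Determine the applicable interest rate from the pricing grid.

10.475%

Credit score 763 ≥ 646; Total monthly debts = (195 + 1,275 + 510 + 285 + 2,720) = 4,985. Debt-to-income = 4,985/12,300 = 40.5% — meets 43% limit
Loan-to-value = 42,600/55,500 = 76.8% — pass (85% max)
Credit 763 → row 740+; LTV 76.8% → column 76.01–85%. Grid cell → 10.475%.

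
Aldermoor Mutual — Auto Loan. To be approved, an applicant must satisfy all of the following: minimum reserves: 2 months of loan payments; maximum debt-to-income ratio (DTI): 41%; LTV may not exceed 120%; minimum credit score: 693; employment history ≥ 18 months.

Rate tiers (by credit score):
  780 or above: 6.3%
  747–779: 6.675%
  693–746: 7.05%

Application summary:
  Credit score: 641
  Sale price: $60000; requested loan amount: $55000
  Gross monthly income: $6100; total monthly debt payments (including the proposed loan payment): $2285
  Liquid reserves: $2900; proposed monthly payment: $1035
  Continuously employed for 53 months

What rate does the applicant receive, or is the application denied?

Denied

Credit score 641 < 693 (below minimum)
Employment 53 ≥ 18 months
LTV: 55,000 ÷ 60,000 = 91.7%, within 120% cap
Reserves = 2,900/1,035 = 2.8 months ≥ 2
DTI = 2,285/6,100 = 37.5% ≤ 41%
Not all requirements met → denied.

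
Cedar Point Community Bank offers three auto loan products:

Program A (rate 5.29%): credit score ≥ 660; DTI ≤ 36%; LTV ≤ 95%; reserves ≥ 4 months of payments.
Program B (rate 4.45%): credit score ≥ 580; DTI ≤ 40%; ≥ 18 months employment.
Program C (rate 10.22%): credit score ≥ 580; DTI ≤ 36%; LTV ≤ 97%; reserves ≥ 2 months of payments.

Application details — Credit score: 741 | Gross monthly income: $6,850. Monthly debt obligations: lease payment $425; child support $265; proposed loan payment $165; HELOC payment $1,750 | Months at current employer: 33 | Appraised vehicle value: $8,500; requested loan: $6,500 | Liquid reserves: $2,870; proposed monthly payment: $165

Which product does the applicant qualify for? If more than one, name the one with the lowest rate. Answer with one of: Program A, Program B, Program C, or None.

Total debts = (425 + 265 + 165 + 1,750) = 2,605; DTI = 2,605/6,850 = 38%.
LTV = 6,500/8,500 = 76.5%.
Reserves = 2,870/165 = 17.4 months.
Program A: score 741 ≥ 660; DTI 38% > 36%; LTV 76.5% ≤ 95%; reserves 17.4 ≥ 4 mo → does not qualify.
Program B: score 741 ≥ 580; DTI 38% ≤ 40%; employment 33 ≥ 18 mo → qualifies.
Program C: score 741 ≥ 580; DTI 38% > 36%; LTV 76.5% ≤ 97%; reserves 17.4 ≥ 2 mo → does not qualify.

Program B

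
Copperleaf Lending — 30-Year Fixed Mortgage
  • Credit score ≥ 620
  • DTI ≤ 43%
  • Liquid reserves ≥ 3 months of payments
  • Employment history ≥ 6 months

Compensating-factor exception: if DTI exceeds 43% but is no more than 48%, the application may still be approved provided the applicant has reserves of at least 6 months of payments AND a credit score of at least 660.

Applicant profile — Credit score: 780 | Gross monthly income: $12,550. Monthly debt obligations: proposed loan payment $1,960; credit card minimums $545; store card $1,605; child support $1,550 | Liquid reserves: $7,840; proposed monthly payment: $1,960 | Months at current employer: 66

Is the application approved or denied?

Denied

Credit score 780 ≥ 620 (meets base)
Total debts = (1,960 + 545 + 1,605 + 1,550) = 5,660. DTI = 5,660/12,550 = 45.1% > 43% — standard DTI limit exceeded.
Liquid reserves cover 7,840/1,960 = 4.0 months — ≥ 3 required
Employment 66 ≥ 6 months
DTI 45.1% is within the 43%–48% exception band; checking compensating factors.
Reserves 4.0 < 6 months; credit score 780 ≥ 660.
Override conditions not both satisfied; exception does not apply.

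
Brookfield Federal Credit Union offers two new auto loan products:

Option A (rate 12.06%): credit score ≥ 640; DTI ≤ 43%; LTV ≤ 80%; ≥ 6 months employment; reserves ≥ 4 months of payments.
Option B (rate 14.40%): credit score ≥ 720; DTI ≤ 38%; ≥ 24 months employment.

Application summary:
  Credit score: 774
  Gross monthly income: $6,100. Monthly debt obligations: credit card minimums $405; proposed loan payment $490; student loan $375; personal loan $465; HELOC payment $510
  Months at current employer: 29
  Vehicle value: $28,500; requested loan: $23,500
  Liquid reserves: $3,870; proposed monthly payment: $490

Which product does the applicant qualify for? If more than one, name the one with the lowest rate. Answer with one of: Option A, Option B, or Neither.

Option B

Total debts = (405 + 490 + 375 + 465 + 510) = 2,245; DTI = 2,245/6,100 = 36.8%.
LTV = 23,500/28,500 = 82.5%.
Reserves = 3,870/490 = 7.9 months.
Option A: score 774 ≥ 640; DTI 36.8% ≤ 43%; LTV 82.5% > 80%; employment 29 ≥ 6 mo; reserves 7.9 ≥ 4 mo → does not qualify.
Option B: score 774 ≥ 720; DTI 36.8% ≤ 38%; employment 29 ≥ 24 mo → qualifies.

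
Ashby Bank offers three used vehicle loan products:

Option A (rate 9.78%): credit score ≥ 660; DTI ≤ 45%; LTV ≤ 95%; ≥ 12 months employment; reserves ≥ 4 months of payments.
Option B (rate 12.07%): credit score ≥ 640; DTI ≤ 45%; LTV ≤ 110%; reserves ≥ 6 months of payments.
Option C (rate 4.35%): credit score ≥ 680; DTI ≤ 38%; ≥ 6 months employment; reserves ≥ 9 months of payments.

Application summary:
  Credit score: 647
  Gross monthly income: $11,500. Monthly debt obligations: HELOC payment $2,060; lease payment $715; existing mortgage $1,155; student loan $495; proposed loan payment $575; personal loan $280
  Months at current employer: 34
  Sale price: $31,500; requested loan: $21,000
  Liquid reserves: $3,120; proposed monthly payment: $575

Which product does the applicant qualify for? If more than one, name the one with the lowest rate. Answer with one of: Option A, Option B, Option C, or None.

None

Total debts = (2,060 + 715 + 1,155 + 495 + 575 + 280) = 5,280; DTI = 5,280/11,500 = 45.9%.
LTV = 21,000/31,500 = 66.7%.
Reserves = 3,120/575 = 5.4 months.
Option A: score 647 < 660; DTI 45.9% > 45%; LTV 66.7% ≤ 95%; employment 34 ≥ 12 mo; reserves 5.4 ≥ 4 mo → does not qualify.
Option B: score 647 ≥ 640; DTI 45.9% > 45%; LTV 66.7% ≤ 110%; reserves 5.4 < 6 mo → does not qualify.
Option C: score 647 < 680; DTI 45.9% > 38%; employment 34 ≥ 6 mo; reserves 5.4 < 9 mo → does not qualify.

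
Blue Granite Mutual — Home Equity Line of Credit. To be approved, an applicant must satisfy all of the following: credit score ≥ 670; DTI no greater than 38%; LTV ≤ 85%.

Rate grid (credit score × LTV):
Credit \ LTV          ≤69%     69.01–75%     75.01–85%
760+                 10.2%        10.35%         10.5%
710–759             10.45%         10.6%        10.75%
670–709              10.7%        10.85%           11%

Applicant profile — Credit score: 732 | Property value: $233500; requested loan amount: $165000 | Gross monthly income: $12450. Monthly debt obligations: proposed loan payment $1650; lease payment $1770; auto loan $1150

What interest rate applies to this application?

Credit score 732 ≥ 670; Total monthly debts = (1,650 + 1,770 + 1,150) = 4,570. DTI: 4,570 ÷ 12,450 = 36.7%, within the 38% cap
LTV: 165,000 ÷ 233,500 = 70.7%, within 85% cap
Score 732 is in the 710–759 band; LTV 70.7% is in the 69.01–75% band → 10.6%.

10.6%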